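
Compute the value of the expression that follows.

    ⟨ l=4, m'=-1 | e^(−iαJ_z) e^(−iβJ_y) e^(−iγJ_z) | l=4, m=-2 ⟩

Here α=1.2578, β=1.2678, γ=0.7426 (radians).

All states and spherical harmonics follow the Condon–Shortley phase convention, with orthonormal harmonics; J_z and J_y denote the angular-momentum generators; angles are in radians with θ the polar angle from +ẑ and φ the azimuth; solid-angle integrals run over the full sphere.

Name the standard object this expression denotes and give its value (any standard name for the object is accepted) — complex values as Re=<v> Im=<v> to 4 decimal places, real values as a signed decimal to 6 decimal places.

Wigner D-matrix element, Re=-0.3719 Im=0.1566

This is a Wigner D-matrix element — the rotation-matrix element ⟨l m'| R(α,β,γ) |l m⟩ in the angular-momentum basis.
D^4_{-1,-2}(1.2578,1.2678,0.7426) = e^{-i·-1·1.2578}·d^4_{-1,-2}(1.2678)·e^{-i·-2·0.7426}. Compute d first:
With c≡cos(β/2)=0.805724 and s≡sin(β/2)=0.592292, N=[6·120·2·720]^{1/2}=1018.233765
k: max(0,(-2)−(-1))=0 … min(4+(-2),4−(-1))=2
  k=0: (−1)^1·1018.2338/(240)·0.8057^7·0.5923^1 = -0.553955
  k=1: (−1)^2·1018.2338/(48)·0.8057^5·0.5923^3 = +1.496731
  k=2: (−1)^3·1018.2338/(72)·0.8057^3·0.5923^5 = -0.539202
d^4_{-1,-2}(1.2678) = -0.553955 +1.496731 -0.539202 = +0.403574
Attach z-rotation phases: D = e^{-i(-1)(1.2578)}·(+0.403574)·e^{-i(-2)(0.7426)} = -0.371937+0.156636i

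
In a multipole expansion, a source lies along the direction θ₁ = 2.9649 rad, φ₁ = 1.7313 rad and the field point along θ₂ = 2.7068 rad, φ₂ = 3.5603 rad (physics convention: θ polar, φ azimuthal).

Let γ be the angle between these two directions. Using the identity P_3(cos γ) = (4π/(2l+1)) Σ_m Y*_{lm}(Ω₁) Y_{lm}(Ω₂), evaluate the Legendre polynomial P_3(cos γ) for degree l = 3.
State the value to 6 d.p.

Summing Y*_{l m}(θ₁,φ₁)·Y_{l m}(θ₂,φ₂) over m ∈ [−3, 3]; prefactor 4π/(2·3+1) = 1.795196:
  m=-3: Y*=0.00105 - 0.00201j  Y=-0.00965 + 0.02965j  product 0.00005 + 0.00005j
  m=-2: Y*=0.02950 + 0.00981j  Y=-0.11009 + 0.12218j  product -0.00445 + 0.00252j
  m=-1: Y*=-0.03491 + 0.21564j  Y=-0.38715 + 0.17229j  product -0.02364 - 0.08950j
  m=+0: Y*=-0.67798 + 0.00000j  Y=-0.37665 + 0.00000j  product 0.25536 + 0.00000j
  m=+1: Y*=0.03491 + 0.21564j  Y=0.38715 + 0.17229j  product -0.02364 + 0.08950j
  m=+2: Y*=0.02950 - 0.00981j  Y=-0.11009 - 0.12218j  product -0.00445 - 0.00252j
  m=+3: Y*=-0.00105 - 0.00201j  Y=0.00965 + 0.02965j  product 0.00005 - 0.00005j
Total Σ_m = 0.19930 + 0.00000j. Multiply by 1.795196: 0.35778 + 0.00000j. P_3(cos γ) = 0.357776

0.357776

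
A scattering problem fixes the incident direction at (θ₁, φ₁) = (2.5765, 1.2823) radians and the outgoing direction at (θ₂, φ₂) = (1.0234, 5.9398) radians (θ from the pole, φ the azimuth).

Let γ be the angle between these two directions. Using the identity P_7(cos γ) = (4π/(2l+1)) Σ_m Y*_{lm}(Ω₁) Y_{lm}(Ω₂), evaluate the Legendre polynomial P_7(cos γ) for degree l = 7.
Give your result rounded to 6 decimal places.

Expand P_7 via completeness: Σ_{m} conj(Y_{7,m}) at Ω₁ times Y_{7,m} at Ω₂ —
  term(m=-7) = 0.00039 - 0.00097j   from Y*(Ω₁)=-0.00569 + 0.00274j, Y(Ω₂)=-0.12245 + 0.11134j
  term(m=-6) = 0.01331 + 0.00455j   from Y*(Ω₁)=-0.00594 - 0.03678j, Y(Ω₂)=-0.17747 + 0.33311j
  term(m=-5) = -0.01521 + 0.05403j   from Y*(Ω₁)=0.13255 + 0.01710j, Y(Ω₂)=-0.06115 + 0.41551j
  term(m=-4) = -0.03303 - 0.00737j   from Y*(Ω₁)=-0.12941 + 0.29228j, Y(Ω₂)=0.02075 + 0.10384j
  term(m=-3) = -0.02412 + 0.14514j   from Y*(Ω₁)=-0.37088 - 0.31577j, Y(Ω₂)=-0.15546 - 0.25897j
  term(m=-2) = -0.08941 - 0.00986j   from Y*(Ω₁)=0.29501 - 0.19202j, Y(Ω₂)=-0.19762 - 0.16203j
  term(m=-1) = 0.00188 - 0.03423j   from Y*(Ω₁)=-0.04738 - 0.15965j, Y(Ω₂)=0.19384 + 0.06931j
  term(m=+0) = 0.11830 + 0.00000j   from Y*(Ω₁)=0.41585 + 0.00000j, Y(Ω₂)=0.28448 + 0.00000j
  term(m=+1) = 0.00188 + 0.03423j   from Y*(Ω₁)=0.04738 - 0.15965j, Y(Ω₂)=-0.19384 + 0.06931j
  term(m=+2) = -0.08941 + 0.00986j   from Y*(Ω₁)=0.29501 + 0.19202j, Y(Ω₂)=-0.19762 + 0.16203j
  term(m=+3) = -0.02412 - 0.14514j   from Y*(Ω₁)=0.37088 - 0.31577j, Y(Ω₂)=0.15546 - 0.25897j
  term(m=+4) = -0.03303 + 0.00737j   from Y*(Ω₁)=-0.12941 - 0.29228j, Y(Ω₂)=0.02075 - 0.10384j
  term(m=+5) = -0.01521 - 0.05403j   from Y*(Ω₁)=-0.13255 + 0.01710j, Y(Ω₂)=0.06115 + 0.41551j
  term(m=+6) = 0.01331 - 0.00455j   from Y*(Ω₁)=-0.00594 + 0.03678j, Y(Ω₂)=-0.17747 - 0.33311j
  term(m=+7) = 0.00039 + 0.00097j   from Y*(Ω₁)=0.00569 + 0.00274j, Y(Ω₂)=0.12245 + 0.11134j
Accumulated sum -0.17409 + 0.00000j; after 4π/(2l+1) scaling, -0.14585 + 0.00000j ⇒ P_7 = -0.145849

-0.145849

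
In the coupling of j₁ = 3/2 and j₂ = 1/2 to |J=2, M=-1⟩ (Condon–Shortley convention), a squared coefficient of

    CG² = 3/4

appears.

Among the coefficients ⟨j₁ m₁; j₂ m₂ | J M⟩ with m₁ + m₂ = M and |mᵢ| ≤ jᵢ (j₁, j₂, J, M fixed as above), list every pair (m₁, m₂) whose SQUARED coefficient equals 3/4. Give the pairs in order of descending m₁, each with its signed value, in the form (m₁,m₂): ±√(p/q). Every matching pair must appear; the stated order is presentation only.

(-1/2,-1/2): +√(3/4)

Admissible pairs with m₁+m₂ = M = -1: (-3/2,1/2), (-1/2,-1/2)
  (m₁,m₂)=(-1/2,-1/2): CG² = 3/4, CG = +√(3/4)   ← matches the target
  (m₁,m₂)=(-3/2,1/2): CG² = 1/4, CG = +√(1/4)
Pairs with CG² = 3/4: (-1/2,-1/2): +√(3/4)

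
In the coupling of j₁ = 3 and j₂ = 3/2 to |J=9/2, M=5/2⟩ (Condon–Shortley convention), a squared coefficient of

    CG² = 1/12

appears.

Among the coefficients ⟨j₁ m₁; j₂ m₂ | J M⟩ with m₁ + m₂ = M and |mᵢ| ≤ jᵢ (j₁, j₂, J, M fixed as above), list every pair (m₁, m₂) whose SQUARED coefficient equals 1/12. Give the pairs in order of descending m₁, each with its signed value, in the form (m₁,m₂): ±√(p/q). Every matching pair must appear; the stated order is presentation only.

Admissible pairs with m₁+m₂ = M = 5/2: (1,3/2), (2,1/2), (3,-1/2)
  (m₁,m₂)=(3,-1/2): CG² = 1/12, CG = +√(1/12)   ← matches the target
  (m₁,m₂)=(2,1/2): CG² = 1/2, CG = +√(1/2)
  (m₁,m₂)=(1,3/2): CG² = 5/12, CG = +√(5/12)
Pairs with CG² = 1/12: (3,-1/2): +√(1/12)

(3,-1/2): +√(1/12)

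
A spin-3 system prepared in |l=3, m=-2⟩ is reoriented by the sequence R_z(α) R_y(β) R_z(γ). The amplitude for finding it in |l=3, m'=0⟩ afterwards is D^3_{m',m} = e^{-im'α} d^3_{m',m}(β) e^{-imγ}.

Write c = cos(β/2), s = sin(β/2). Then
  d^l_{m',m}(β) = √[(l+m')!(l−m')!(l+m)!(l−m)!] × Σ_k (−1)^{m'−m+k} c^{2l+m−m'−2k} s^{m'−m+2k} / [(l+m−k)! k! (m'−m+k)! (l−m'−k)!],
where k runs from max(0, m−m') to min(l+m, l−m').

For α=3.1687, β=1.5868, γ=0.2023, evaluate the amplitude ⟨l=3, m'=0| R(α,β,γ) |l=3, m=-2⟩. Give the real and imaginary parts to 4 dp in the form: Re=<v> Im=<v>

Re=-0.0201 Im=-0.0086

D^3_{0,-2}(3.1687,1.5868,0.2023) = e^{-i·0·3.1687}·d^3_{0,-2}(1.5868)·e^{-i·-2·0.2023}. Compute d first:
Half-angle: c=0.701426, s=0.712742. N=√(6·6·1·120)=65.726707
k: max(0,(-2)−(0))=0 … min(3+(-2),3−(0))=1
  k=0: (−1)^2·65.7267/(12)·0.7014^4·0.7127^2 = +0.673524
  k=1: (−1)^3·65.7267/(12)·0.7014^2·0.7127^4 = -0.695432
d^3_{0,-2}(1.5868) = +0.673524 -0.695432 = -0.021907
Attach z-rotation phases: D = e^{-i(0)(3.1687)}·(-0.021907)·e^{-i(-2)(0.2023)} = -0.020139-0.008624i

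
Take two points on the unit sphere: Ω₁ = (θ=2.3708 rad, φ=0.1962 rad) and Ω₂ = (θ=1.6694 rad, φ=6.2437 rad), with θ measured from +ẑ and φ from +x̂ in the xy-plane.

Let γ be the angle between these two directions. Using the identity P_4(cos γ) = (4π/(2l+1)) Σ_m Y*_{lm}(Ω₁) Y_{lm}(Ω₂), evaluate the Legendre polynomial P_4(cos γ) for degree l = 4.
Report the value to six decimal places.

Term-by-term m-sum for l=4 (normalisation 4π/9 = 1.396263):
  term(m=-4) = (0.026588, 0.036616)   from Y*(Ω₁)=(0.073771, 0.073682), Y(Ω₂)=(0.428595, 0.068261)
  term(m=-3) = (0.028034, 0.023953)   from Y*(Ω₁)=(-0.252551, -0.168585), Y(Ω₂)=(-0.120582, -0.014351)
  term(m=-2) = (-0.116254, -0.059254)   from Y*(Ω₁)=(0.390424, 0.161582), Y(Ω₂)=(-0.307845, -0.024361)
  term(m=-1) = (-0.018815, -0.004518)   from Y*(Ω₁)=(-0.139660, -0.027758), Y(Ω₂)=(0.135789, 0.005364)
  term(m=+0) = (-0.096211, -0.000000)   from Y*(Ω₁)=(-0.335289, -0.000000), Y(Ω₂)=(0.286949, 0.000000)
  term(m=+1) = (-0.018815, 0.004518)   from Y*(Ω₁)=(0.139660, -0.027758), Y(Ω₂)=(-0.135789, 0.005364)
  term(m=+2) = (-0.116254, 0.059254)   from Y*(Ω₁)=(0.390424, -0.161582), Y(Ω₂)=(-0.307845, 0.024361)
  term(m=+3) = (0.028034, -0.023953)   from Y*(Ω₁)=(0.252551, -0.168585), Y(Ω₂)=(0.120582, -0.014351)
  term(m=+4) = (0.026588, -0.036616)   from Y*(Ω₁)=(0.073771, -0.073682), Y(Ω₂)=(0.428595, -0.068261)
Total Σ_m = (-0.257106, 0.000000). Multiply by 1.396263: (-0.358988, 0.000000). P_4(cos γ) = -0.358988

-0.358988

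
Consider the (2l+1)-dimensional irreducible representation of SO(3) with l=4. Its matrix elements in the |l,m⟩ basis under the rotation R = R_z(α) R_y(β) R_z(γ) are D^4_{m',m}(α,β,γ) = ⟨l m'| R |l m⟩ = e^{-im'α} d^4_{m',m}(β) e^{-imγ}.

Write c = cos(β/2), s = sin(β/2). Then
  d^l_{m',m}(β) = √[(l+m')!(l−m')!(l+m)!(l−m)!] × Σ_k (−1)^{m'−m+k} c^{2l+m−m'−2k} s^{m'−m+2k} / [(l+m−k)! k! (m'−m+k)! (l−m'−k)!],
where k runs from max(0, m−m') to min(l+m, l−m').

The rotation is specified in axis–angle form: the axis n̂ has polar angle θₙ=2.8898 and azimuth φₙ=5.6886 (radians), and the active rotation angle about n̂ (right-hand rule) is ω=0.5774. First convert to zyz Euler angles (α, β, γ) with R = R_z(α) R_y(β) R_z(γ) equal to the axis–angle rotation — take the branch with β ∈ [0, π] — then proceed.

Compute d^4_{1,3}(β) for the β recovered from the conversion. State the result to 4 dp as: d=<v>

d=0.0390

Axis–angle → zyz. n̂ = (sinθₙcosφₙ, sinθₙsinφₙ, cosθₙ) = (+0.206383, -0.139560, -0.968467), ω = 0.5774.
R = I cosω + sinω [n̂]ₓ + (1−cosω) n̂n̂ᵀ gives
  R = [+0.844790, +0.523966, -0.108581; -0.533305, +0.841042, -0.090742; +0.043776, +0.134565, +0.989937]
β = atan2(√(R₁₃²+R₂₃²), R₃₃) = 0.141983; α = atan2(R₂₃, R₁₃) mod 2π = 3.837732; γ = atan2(R₃₂, −R₃₁) mod 2π = 1.885309
d^4_{1,3}(β=0.1420) via the finite sum:
c=cos(0.141983/2)=0.997481, s=sin(0.141983/2)=0.070932; N=√[120·6·5040·1]=1904.940944
k∈{2,3} keeps every argument non-negative
  k=2: (−1)^0·1904.9409/(240)·0.9975^6·0.0709^2 = +0.039335
  k=3: (−1)^1·1904.9409/(144)·0.9975^4·0.0709^4 = -0.000332
d^4_{1,3}(0.1420) = +0.039335 -0.000332 = +0.039004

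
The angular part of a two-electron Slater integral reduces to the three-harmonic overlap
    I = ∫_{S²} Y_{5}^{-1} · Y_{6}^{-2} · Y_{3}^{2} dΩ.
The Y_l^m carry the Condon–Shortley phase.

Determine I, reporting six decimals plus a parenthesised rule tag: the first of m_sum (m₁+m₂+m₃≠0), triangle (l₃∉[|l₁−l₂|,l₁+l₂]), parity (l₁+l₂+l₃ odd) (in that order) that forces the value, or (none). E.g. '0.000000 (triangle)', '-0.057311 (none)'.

Σmᵢ = -1 ≠ 0, so the φ-integral vanishes; I = 0

0.000000 (m_sum)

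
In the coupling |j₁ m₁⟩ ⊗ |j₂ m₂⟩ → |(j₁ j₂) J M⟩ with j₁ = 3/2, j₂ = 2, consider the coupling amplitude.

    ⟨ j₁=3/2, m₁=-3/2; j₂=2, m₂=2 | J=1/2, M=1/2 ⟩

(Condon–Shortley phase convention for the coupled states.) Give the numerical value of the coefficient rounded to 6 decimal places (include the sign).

-0.632456

triangle: 3!·0!·1!/5! = 6/120
(j±m)!: 0!·3!·4!·0!·1!·0! = 144
prefactor² = (2J+1)·Δ·N² = 72/5
  k=3: −1/(3!·0!·0!·1!·0!·0!) = -1/6
Σ = -1/6  ⇒  CG² = 72/5·(-1/6)² = 2/5
CG = −√(2/5) = -0.632456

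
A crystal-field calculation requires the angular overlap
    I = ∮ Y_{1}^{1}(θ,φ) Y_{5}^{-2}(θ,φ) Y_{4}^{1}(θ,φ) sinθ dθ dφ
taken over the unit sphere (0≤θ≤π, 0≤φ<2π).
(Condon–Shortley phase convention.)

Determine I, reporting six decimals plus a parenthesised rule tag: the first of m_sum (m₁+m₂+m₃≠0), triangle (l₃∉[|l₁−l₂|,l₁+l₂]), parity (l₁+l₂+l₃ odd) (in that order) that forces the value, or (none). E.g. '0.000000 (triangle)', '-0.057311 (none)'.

m-sum 0 ✓  L=10 even ✓  4≤4≤6 ✓
Π(2lᵢ+1) = 3×11×9 = 297
triangle coeff Δ(1,5,4) = 1/495
Σ_t [1,1]: t=1:−1/576 = -1/576
(3j)²=5/99 [(1 5 4; 0 0 0)], sign=-1
Σ_t [0,0]: t=0:+1/1440 = 1/1440
(3j)²=7/165 [(1 5 4; 1 -2 1)], sign=-1
⇒ 4πI² = 7/11
I = (+1)√(7/11/(4π)) = 0.22503380
No selection rule forces the value: the integral is nonzero (none).

0.225034 (none)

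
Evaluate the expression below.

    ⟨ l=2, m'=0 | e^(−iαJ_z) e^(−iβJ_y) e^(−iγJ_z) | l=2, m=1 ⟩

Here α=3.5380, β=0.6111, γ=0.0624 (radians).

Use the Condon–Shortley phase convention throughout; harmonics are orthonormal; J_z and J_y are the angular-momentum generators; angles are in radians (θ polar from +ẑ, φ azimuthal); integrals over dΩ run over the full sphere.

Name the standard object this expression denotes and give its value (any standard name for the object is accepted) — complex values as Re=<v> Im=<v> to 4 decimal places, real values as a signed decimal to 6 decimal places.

This is a Wigner D-matrix element — the rotation-matrix element ⟨l m'| R(α,β,γ) |l m⟩ in the angular-momentum basis.
Split into d^2_{0,1}(β=0.6111) × two z-phases.
With c≡cos(β/2)=0.953682 and s≡sin(β/2)=0.300818, N=[2·2·6·1]^{1/2}=4.898979
k: max(0,(1)−(0))=1 … min(2+(1),2−(0))=2
  k=1: (−1)^0·4.8990/(2)·0.9537^3·0.3008^1 = +0.639130
  k=2: (−1)^1·4.8990/(2)·0.9537^1·0.3008^3 = -0.063590
d^2_{0,1}(0.6111) = +0.639130 -0.063590 = +0.575540
D = (+1.000000+0.000000i)·(+0.575540)·(+0.998054-0.062360i) = +0.574420-0.035890i

Wigner D-matrix element, Re=0.5744 Im=-0.0359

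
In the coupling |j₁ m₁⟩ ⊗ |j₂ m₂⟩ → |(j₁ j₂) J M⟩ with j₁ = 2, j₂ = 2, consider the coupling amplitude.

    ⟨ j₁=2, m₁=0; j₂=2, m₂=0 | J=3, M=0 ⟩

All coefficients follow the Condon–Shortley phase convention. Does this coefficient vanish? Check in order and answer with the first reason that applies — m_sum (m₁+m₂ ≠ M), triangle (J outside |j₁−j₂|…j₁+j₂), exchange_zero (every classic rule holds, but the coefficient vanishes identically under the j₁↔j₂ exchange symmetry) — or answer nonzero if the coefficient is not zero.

exchange_zero

m-sum: m₁+m₂ = 0+0 = 0, M = 0  ✓
triangle: |j₁−j₂| = 0 ≤ J = 3 ≤ j₁+j₂ = 4  ✓
exchange: j₁=j₂ and m₁=m₂, and (−1)^(j₁+j₂−J) = (−1)^1 = −1 forces ⟨j₁m₁;j₂m₂|JM⟩ = −⟨j₂m₂;j₁m₁|JM⟩ = −⟨j₁m₁;j₂m₂|JM⟩ ⇒ the coefficient vanishes identically
Racah sum check: Σ_k collapses to 0 ⇒ CG = 0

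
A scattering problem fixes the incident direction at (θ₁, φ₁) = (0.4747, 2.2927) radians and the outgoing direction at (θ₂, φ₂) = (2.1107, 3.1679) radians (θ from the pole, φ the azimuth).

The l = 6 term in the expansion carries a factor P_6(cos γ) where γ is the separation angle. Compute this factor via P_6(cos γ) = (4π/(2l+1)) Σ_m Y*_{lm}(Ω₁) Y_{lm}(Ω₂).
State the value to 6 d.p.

Expand P_6 via completeness: Σ_{m} conj(Y_{6,m}) at Ω₁ times Y_{6,m} at Ω₂ —
  m=-6: Y*=+0.001638+0.004089i  Y=+0.190011-0.030244i  product +0.000435+0.000727i
  m=-5: Y*=+0.013392-0.026501i  Y=+0.395984-0.052389i  product +0.003915-0.011195i
  m=-4: Y*=-0.116086+0.030134i  Y=+0.366225-0.038681i  product -0.041348+0.015526i
  m=-3: Y*=+0.261253+0.176789i  Y=-0.019642+0.001553i  product -0.005406-0.003067i
  m=-2: Y*=-0.063876-0.500297i  Y=-0.347503+0.018301i  product +0.031353+0.172686i
  m=-1: Y*=-0.212425+0.241271i  Y=-0.113165+0.002978i  product +0.023321-0.027936i
  m=+0: Y*=-0.299157-0.000000i  Y=+0.318661+0.000000i  product -0.095330-0.000000i
  m=+1: Y*=+0.212425+0.241271i  Y=+0.113165+0.002978i  product +0.023321+0.027936i
  m=+2: Y*=-0.063876+0.500297i  Y=-0.347503-0.018301i  product +0.031353-0.172686i
  m=+3: Y*=-0.261253+0.176789i  Y=+0.019642+0.001553i  product -0.005406+0.003067i
  m=+4: Y*=-0.116086-0.030134i  Y=+0.366225+0.038681i  product -0.041348-0.015526i
  m=+5: Y*=-0.013392-0.026501i  Y=-0.395984-0.052389i  product +0.003915+0.011195i
  m=+6: Y*=+0.001638-0.004089i  Y=+0.190011+0.030244i  product +0.000435-0.000727i
Σ over m = -0.070792-0.000000i; ×(4π/13) → -0.068431-0.000000i. Real part: -0.068431

-0.068431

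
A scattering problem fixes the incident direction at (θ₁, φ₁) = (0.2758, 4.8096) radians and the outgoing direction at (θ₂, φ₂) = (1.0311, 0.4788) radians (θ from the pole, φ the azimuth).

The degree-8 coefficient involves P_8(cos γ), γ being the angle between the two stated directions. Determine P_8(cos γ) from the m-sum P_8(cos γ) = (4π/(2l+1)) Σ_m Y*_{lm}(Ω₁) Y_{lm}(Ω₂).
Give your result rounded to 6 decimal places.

-0.259791

Addition theorem: P_8(cos γ) = (4π/17) Σ_m Y*_{lm}(Ω₁) Y_{lm}(Ω₂), m = −8…8:
  m=-8: Y*=(0.000011, 0.000011)  Y=(-0.116718, 0.096098)  product (-0.000002, -0.000000)
  m=-7: Y*=(-0.000139, 0.000171)  Y=(-0.354299, 0.075519)  product (0.000036, -0.000071)
  m=-6: Y*=(-0.001651, -0.001090)  Y=(-0.428293, -0.117977)  product (0.000579, 0.000661)
  m=-5: Y*=(0.005959, -0.011279)  Y=(-0.136822, -0.126849)  product (-0.002246, 0.000787)
  m=-4: Y*=(0.056197, 0.023024)  Y=(0.082472, 0.229920)  product (-0.000659, 0.014820)
  m=-3: Y*=(-0.060306, 0.200891)  Y=(-0.043522, 0.321881)  product (-0.062038, -0.028155)
  m=-2: Y*=(-0.480232, -0.094562)  Y=(0.051333, -0.072949)  product (-0.031550, 0.030178)
  m=-1: Y*=(0.060483, -0.620222)  Y=(0.302600, -0.157075)  product (-0.079119, -0.197179)
  m=+0: Y*=(0.036384, -0.000000)  Y=(-0.039815, 0.000000)  product (-0.001449, 0.000000)
  m=+1: Y*=(-0.060483, -0.620222)  Y=(-0.302600, -0.157075)  product (-0.079119, 0.197179)
  m=+2: Y*=(-0.480232, 0.094562)  Y=(0.051333, 0.072949)  product (-0.031550, -0.030178)
  m=+3: Y*=(0.060306, 0.200891)  Y=(0.043522, 0.321881)  product (-0.062038, 0.028155)
  m=+4: Y*=(0.056197, -0.023024)  Y=(0.082472, -0.229920)  product (-0.000659, -0.014820)
  m=+5: Y*=(-0.005959, -0.011279)  Y=(0.136822, -0.126849)  product (-0.002246, -0.000787)
  m=+6: Y*=(-0.001651, 0.001090)  Y=(-0.428293, 0.117977)  product (0.000579, -0.000661)
  m=+7: Y*=(0.000139, 0.000171)  Y=(0.354299, 0.075519)  product (0.000036, 0.000071)
  m=+8: Y*=(0.000011, -0.000011)  Y=(-0.116718, -0.096098)  product (-0.000002, 0.000000)
Σ over m = (-0.351450, 0.000000); ×(4π/17) → (-0.259791, 0.000000). Real part: -0.259791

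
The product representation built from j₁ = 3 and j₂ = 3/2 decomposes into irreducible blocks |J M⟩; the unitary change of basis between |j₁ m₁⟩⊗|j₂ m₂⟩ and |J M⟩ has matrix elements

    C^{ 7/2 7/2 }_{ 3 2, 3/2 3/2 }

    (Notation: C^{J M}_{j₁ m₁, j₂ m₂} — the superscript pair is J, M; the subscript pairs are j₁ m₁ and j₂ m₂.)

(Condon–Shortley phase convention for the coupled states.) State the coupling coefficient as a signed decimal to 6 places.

j₁+j₂−J=1  J+j₁−j₂=5  J−j₁+j₂=2  j₁+j₂+J+1=9
(j₁±m₁, j₂±m₂, J±M) = (5,1,3,0,7,0)
P² = 19200
sum k=1..1:
  [1] −1/240 = -1/240
S = -1/240
C² = P²·S² = 1/3 ; C = -0.577350

-0.577350  (= −√(1/3))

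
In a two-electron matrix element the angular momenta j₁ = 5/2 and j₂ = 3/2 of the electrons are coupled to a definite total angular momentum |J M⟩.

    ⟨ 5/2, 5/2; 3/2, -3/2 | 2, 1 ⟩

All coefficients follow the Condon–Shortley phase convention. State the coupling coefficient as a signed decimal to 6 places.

j₁+j₂−J=2  J+j₁−j₂=3  J−j₁+j₂=1  j₁+j₂+J+1=7
(j₁±m₁, j₂±m₂, J±M) = (5,0,0,3,3,1)
P² = 360/7
sum k=0..0:
  [0] +1/12 = 1/12
S = 1/12
C² = P²·S² = 5/14 ; C = +0.597614

+√(5/14) ≈ +0.597614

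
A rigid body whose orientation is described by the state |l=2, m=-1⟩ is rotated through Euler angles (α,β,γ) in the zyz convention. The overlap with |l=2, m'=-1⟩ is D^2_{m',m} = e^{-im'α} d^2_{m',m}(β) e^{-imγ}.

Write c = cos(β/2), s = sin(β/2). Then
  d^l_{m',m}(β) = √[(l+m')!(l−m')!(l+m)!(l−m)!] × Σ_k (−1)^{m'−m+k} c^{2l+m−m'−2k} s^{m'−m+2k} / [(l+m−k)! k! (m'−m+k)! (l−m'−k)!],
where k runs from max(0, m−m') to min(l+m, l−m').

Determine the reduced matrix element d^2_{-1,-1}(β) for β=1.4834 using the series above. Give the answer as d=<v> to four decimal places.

d=-0.4487

d^2_{-1,-1}(β=1.4834) via the finite sum:
c=cos(1.483400/2)=0.737321, s=sin(1.483400/2)=0.675542; N=√[1·6·1·6]=6.000000
The bounds max(0,m−m')=0 and min(l+m,l−m')=1 give 2 terms
  k=0: (−1)^0·6.0000/(6)·0.7373^4·0.6755^0 = +0.295547
  k=1: (−1)^1·6.0000/(2)·0.7373^2·0.6755^2 = -0.744286
d^2_{-1,-1}(1.4834) = +0.295547 -0.744286 = -0.448739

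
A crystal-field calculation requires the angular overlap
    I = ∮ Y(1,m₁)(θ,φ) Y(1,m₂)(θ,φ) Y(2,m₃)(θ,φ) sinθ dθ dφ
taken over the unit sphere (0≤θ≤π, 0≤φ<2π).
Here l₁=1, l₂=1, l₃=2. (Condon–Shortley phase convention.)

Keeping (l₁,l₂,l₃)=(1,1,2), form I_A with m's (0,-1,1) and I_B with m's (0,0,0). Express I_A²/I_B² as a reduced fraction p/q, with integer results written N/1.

3/4

Same 1,1,2: normalisation and zero-m 3j drop out of the ratio.
A: Δ: 0! 2! 2! / 5! → 1/30; sum: t=0:+1/2 = 1/2; 3j²(1 1 2; 0 -1 1) = Δ·Π!·Σ² = 1/10  (sign -1)
B: Δ: 0! 2! 2! / 5! → 1/30; sum: t=0:+1/1 = 1/1; 3j²(1 1 2; 0 0 0) = Δ·Π!·Σ² = 2/15  (sign +1)
I_A²/I_B² = (1/10)/(2/15) = 3/4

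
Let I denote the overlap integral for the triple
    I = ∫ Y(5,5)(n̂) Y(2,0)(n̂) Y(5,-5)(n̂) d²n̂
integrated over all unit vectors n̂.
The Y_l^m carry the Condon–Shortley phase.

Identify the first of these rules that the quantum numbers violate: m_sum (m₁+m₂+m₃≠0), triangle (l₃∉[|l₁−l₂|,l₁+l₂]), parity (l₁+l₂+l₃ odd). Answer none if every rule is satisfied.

Σmᵢ = 0  ✓
l₃∈[|l₁−l₂|,l₁+l₂]=[3,7], have l₃=5  ✓
Σlᵢ = 12 ⇒ even  ✓

none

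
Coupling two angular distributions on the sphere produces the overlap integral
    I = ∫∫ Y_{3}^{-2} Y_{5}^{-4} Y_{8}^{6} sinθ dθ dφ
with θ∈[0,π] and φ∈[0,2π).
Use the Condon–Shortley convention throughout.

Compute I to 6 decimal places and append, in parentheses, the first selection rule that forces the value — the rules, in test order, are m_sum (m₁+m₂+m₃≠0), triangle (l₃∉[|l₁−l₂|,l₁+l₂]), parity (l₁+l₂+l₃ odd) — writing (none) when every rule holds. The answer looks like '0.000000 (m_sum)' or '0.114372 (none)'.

Rules hold: Σm=0, L=16 even, 2≤8≤8.
N = 7·11·17 = 1309
Δ = 0!·6!·10!/17! = 1/136136
Racah Σ t=0..0: t=0:+1/518400 = 1/518400
⇒ 3j(3 5 8; 0 0 0)² = 56/2431, sgn +1
Racah Σ t=0..0: t=0:+1/43545600 = 1/43545600
⇒ 3j(3 5 8; -2 -4 6)² = 1/34, sgn +1
4πI² = N·(3j₀)²·(3jₘ)² = 196/221
I = +1·√(0.886878/4π) = 0.26566049
No selection rule forces the value: the integral is nonzero (none).

0.265660 (none)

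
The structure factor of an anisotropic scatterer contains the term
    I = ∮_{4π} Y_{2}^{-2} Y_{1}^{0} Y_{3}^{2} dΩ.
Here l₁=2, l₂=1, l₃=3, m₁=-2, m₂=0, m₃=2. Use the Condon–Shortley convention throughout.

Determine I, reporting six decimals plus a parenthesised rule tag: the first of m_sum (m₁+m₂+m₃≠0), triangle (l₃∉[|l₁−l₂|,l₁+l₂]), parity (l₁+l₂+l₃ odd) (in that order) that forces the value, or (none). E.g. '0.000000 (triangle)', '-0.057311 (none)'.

Rules hold: Σm=0, L=6 even, 1≤3≤3.
N = 5·3·7 = 105
Δ = 0!·4!·2!/7! = 1/105
Racah Σ t=0..0: t=0:+1/4 = 1/4
⇒ 3j(2 1 3; 0 0 0)² = 3/35, sgn -1
Racah Σ t=0..0: t=0:+1/24 = 1/24
⇒ 3j(2 1 3; -2 0 2)² = 1/21, sgn -1
4πI² = N·(3j₀)²·(3jₘ)² = 3/7
I = +1·√(0.428571/4π) = 0.18467439
No selection rule forces the value: the integral is nonzero (none).

0.184674 (none)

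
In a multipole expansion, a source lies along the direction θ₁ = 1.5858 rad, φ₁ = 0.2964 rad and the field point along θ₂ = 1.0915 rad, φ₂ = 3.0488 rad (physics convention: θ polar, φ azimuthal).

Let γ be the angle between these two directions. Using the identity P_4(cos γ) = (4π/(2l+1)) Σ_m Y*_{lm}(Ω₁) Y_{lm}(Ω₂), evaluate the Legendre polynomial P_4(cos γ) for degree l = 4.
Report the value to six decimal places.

Summing Y*_{l m}(θ₁,φ₁)·Y_{l m}(θ₂,φ₂) over m ∈ [−4, 4]; prefactor 4π/(2·4+1) = 1.396263:
  m=-4: (0.16620 + 0.40992j) × (0.25564 + 0.09950j) = 0.00170 + 0.12133j  (running Σ = 0.00170 + 0.12133j)
  m=-3: (-0.01183 - 0.01458j) × (-0.38773 - 0.11081j) = 0.00297 + 0.00696j  (running Σ = 0.00467 + 0.12829j)
  m=-2: (-0.27695 - 0.18656j) × (0.12649 + 0.02375j) = -0.03060 - 0.03017j  (running Σ = -0.02593 + 0.09812j)
  m=-1: (0.02035 + 0.00622j) × (0.29131 + 0.02711j) = 0.00576 + 0.00236j  (running Σ = -0.02017 + 0.10048j)
  m=0: (0.31664 + 0.00000j) × (-0.19010 + 0.00000j) = -0.06019 + 0.00000j  (running Σ = -0.08036 + 0.10048j)
  m=1: (-0.02035 + 0.00622j) × (-0.29131 + 0.02711j) = 0.00576 - 0.00236j  (running Σ = -0.07460 + 0.09812j)
  m=2: (-0.27695 + 0.18656j) × (0.12649 - 0.02375j) = -0.03060 + 0.03017j  (running Σ = -0.10520 + 0.12829j)
  m=3: (0.01183 - 0.01458j) × (0.38773 - 0.11081j) = 0.00297 - 0.00696j  (running Σ = -0.10223 + 0.12133j)
  m=4: (0.16620 - 0.40992j) × (0.25564 - 0.09950j) = 0.00170 - 0.12133j  (running Σ = -0.10053 - 0.00000j)
Total Σ_m = -0.10053 - 0.00000j. Multiply by 1.396263: -0.14037 - 0.00000j. P_4(cos γ) = -0.140366

-0.140366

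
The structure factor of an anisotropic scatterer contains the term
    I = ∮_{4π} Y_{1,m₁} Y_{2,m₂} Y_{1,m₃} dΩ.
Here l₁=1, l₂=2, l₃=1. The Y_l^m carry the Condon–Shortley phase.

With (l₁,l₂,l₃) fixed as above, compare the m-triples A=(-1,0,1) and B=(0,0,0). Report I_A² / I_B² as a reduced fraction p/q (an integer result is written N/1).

1/4

Shared (l₁,l₂,l₃)=(1,2,1): N and (l;000)² cancel in I_A²/I_B².
A: Δ = 2!·0!·2!/5! = 1/30; Racah Σ t=2..2: t=2:+1/4 = 1/4; ⇒ 3j(1 2 1; -1 0 1)² = 1/30, sgn +1
B: Δ = 2!·0!·2!/5! = 1/30; Racah Σ t=1..1: t=1:−1/1 = -1/1; ⇒ 3j(1 2 1; 0 0 0)² = 2/15, sgn +1
I_A²/I_B² = (1/30)/(2/15) = 1/4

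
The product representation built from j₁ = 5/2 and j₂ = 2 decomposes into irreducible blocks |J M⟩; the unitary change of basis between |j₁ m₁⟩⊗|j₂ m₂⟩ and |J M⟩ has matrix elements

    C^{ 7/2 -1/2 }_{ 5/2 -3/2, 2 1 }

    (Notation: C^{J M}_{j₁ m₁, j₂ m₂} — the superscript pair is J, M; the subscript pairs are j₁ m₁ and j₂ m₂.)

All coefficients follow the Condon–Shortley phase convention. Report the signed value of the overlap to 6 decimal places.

triangle: 1!*4!*3!/9! = 144/362880
(j±m)!: 1!*4!*3!*1!*3!*4! = 20736
prefactor² = (2J+1)*Δ*N² = 2304/35
  k=0: +1/(0!*1!*4!*3!*0!*0!) = 1/144
  k=1: −1/(1!*0!*3!*2!*1!*1!) = -1/12
Σ = -11/144  ⇒  CG² = 2304/35*(-11/144)² = 121/315
CG = −√(121/315) = -0.619780

−√(121/315) ≈ -0.619780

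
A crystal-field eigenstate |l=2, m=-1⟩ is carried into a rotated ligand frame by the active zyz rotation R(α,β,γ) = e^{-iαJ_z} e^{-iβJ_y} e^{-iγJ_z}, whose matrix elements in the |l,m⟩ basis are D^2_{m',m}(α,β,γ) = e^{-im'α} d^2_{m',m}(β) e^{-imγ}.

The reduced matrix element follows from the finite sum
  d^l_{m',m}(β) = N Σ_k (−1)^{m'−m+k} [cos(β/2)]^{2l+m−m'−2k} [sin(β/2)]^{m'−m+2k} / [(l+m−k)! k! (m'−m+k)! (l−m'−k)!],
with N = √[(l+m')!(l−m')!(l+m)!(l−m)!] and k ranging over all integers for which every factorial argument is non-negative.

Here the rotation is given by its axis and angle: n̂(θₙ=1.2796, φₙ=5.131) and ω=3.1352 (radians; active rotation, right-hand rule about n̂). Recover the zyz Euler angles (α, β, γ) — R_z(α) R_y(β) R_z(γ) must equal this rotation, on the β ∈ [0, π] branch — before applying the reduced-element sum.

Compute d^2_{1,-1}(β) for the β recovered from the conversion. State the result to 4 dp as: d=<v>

Axis–angle → zyz. n̂ = (sinθₙcosφₙ, sinθₙsinφₙ, cosθₙ) = (+0.389379, -0.875191, +0.287098), ω = 3.1352.
R = I cosω + sinω [n̂]ₓ + (1−cosω) n̂n̂ᵀ gives
  R = [-0.696751, -0.683390, +0.217983; -0.679719, +0.531922, -0.505016; +0.229173, -0.500037, -0.835130]
β = atan2(√(R₁₃²+R₂₃²), R₃₃) = 2.559166; α = atan2(R₂₃, R₁₃) mod 2π = 5.119867; γ = atan2(R₃₂, −R₃₁) mod 2π = 4.282645
d^2_{1,-1}(β=2.5592) via the finite sum:
With c≡cos(β/2)=0.287115 and s≡sin(β/2)=0.957896, N=[6·1·1·6]^{1/2}=6.000000
The bounds max(0,m−m')=0 and min(l+m,l−m')=1 give 2 terms
  k=0: (−1)^2·6.0000/(2)·0.2871^2·0.9579^2 = +0.226918
  k=1: (−1)^3·6.0000/(6)·0.2871^0·0.9579^4 = -0.841926
d^2_{1,-1}(2.5592) = +0.226918 -0.841926 = -0.615008

d=-0.6150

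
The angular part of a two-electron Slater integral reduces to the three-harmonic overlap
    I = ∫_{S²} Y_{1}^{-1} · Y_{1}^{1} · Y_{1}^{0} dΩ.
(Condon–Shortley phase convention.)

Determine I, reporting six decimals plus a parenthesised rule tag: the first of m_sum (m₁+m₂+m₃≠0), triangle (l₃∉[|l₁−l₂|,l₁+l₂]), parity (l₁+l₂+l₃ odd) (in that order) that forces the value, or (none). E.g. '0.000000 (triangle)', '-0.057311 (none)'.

L=3 odd ⇒ parity kills the (l;000) factor ⇒ I = 0

0.000000 (parity)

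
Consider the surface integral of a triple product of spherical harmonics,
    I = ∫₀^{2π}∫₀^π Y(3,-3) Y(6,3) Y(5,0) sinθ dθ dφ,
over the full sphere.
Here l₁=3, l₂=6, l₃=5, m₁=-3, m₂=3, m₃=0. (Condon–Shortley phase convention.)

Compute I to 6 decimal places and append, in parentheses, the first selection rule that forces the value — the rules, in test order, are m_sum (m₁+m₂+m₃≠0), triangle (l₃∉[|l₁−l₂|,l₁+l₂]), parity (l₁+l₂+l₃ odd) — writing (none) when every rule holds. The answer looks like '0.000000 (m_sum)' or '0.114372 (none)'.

0.190675 (none)

Checks pass: Σm=0; 14 even; l₃=5∈[3,9].
(2·3+1)(2·6+1)(2·5+1) = 1001
Δ: 4! 2! 8! / 15! → 1/675675
sum: t=1:−1/8640 t=2:+1/2304 t=3:−1/8640 = 7/34560
3j²(3 6 5; 0 0 0) = Δ·Π!·Σ² = 7/429  (sign -1)
sum: t=4:+1/34560 = 1/34560
3j²(3 6 5; -3 3 0) = Δ·Π!·Σ² = 4/143  (sign -1)
combine: 4πI² = 1001·7/429·4/143 = 196/429
take √, sign +1: I = 0.19067531
No selection rule forces the value: the integral is nonzero (none).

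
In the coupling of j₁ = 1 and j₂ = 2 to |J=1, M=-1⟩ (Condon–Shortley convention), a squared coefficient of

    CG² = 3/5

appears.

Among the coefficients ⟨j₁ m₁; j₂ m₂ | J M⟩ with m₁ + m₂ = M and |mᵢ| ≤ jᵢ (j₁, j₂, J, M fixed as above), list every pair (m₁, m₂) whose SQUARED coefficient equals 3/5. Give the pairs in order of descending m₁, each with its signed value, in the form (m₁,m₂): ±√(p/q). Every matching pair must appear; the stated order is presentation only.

Admissible pairs with m₁+m₂ = M = -1: (-1,0), (0,-1), (1,-2)
  (m₁,m₂)=(1,-2): CG² = 3/5, CG = +√(3/5)   ← matches the target
  (m₁,m₂)=(0,-1): CG² = 3/10, CG = −√(3/10)
  (m₁,m₂)=(-1,0): CG² = 1/10, CG = +√(1/10)
Pairs with CG² = 3/5: (1,-2): +√(3/5)

(1,-2): +√(3/5)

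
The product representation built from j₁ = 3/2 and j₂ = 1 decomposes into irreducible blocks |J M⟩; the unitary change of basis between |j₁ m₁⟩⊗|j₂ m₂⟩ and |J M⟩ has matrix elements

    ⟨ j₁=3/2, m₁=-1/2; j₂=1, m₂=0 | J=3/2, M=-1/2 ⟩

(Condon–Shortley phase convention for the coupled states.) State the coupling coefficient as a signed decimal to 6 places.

−√(1/15) = -0.258199

√[4·1!2!1!/5! · 1!2!1!1!1!2!] = √(4/15)
  +(−1)^0/∏(0,1,2,1,0,0)! = 1/2  (running 1/2)
  +(−1)^1/∏(1,0,1,0,1,1)! = -1  (running -1/2)
⟨..|..⟩ = √(4/15)·(-1/2) = -0.258199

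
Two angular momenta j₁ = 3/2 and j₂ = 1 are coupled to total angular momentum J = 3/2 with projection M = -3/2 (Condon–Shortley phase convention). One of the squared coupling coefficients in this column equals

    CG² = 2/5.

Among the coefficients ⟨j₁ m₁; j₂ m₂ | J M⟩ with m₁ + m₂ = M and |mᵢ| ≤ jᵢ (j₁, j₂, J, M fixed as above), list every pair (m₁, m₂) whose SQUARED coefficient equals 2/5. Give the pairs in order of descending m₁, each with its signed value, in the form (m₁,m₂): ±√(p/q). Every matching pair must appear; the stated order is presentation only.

Admissible pairs with m₁+m₂ = M = -3/2: (-3/2,0), (-1/2,-1)
  (m₁,m₂)=(-1/2,-1): CG² = 2/5, CG = +√(2/5)   ← matches the target
  (m₁,m₂)=(-3/2,0): CG² = 3/5, CG = −√(3/5)
Pairs with CG² = 2/5: (-1/2,-1): +√(2/5)

(-1/2,-1): +√(2/5)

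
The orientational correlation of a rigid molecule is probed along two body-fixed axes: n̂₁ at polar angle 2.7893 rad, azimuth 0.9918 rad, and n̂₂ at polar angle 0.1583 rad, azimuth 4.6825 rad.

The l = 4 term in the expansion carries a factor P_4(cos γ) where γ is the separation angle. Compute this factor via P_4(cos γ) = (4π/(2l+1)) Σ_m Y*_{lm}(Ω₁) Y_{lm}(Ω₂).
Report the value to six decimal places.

Addition theorem: P_4(cos γ) = (4π/9) Σ_m Y*_{lm}(Ω₁) Y_{lm}(Ω₂), m = −4…4:
  term(m=-4) = (-0.000001, -0.000001)   from Y*(Ω₁)=(-0.004254, -0.004610), Y(Ω₂)=(0.000271, 0.000033)
  term(m=-3) = (-0.000018, -0.000233)   from Y*(Ω₁)=(0.047598, -0.007984), Y(Ω₂)=(0.000434, -0.004823)
  term(m=-2) = (0.004536, -0.008874)   from Y*(Ω₁)=(-0.082553, 0.188491), Y(Ω₂)=(-0.048345, -0.002893)
  term(m=-1) = (0.116607, -0.071349)   from Y*(Ω₁)=(-0.265474, -0.406088), Y(Ω₂)=(-0.008421, 0.281643)
  term(m=+0) = (0.293632, 0.000000)   from Y*(Ω₁)=(0.394976, -0.000000), Y(Ω₂)=(0.743419, 0.000000)
  term(m=+1) = (0.116607, 0.071349)   from Y*(Ω₁)=(0.265474, -0.406088), Y(Ω₂)=(0.008421, 0.281643)
  term(m=+2) = (0.004536, 0.008874)   from Y*(Ω₁)=(-0.082553, -0.188491), Y(Ω₂)=(-0.048345, 0.002893)
  term(m=+3) = (-0.000018, 0.000233)   from Y*(Ω₁)=(-0.047598, -0.007984), Y(Ω₂)=(-0.000434, -0.004823)
  term(m=+4) = (-0.000001, 0.000001)   from Y*(Ω₁)=(-0.004254, 0.004610), Y(Ω₂)=(0.000271, -0.000033)
Accumulated sum (0.535882, -0.000000); after 4π/(2l+1) scaling, (0.748232, -0.000000) ⇒ P_4 = 0.748232

0.748232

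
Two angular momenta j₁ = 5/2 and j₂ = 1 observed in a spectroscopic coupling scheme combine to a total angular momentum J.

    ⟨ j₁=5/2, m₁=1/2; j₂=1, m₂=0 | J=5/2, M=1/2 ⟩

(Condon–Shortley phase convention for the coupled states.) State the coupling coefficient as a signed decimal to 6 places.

√[6·1!4!1!/7! · 3!2!1!1!3!2!] = √(144/35)
  +(−1)^0/∏(0,1,2,1,2,0)! = 1/4  (running 1/4)
  +(−1)^1/∏(1,0,1,0,3,1)! = -1/6  (running 1/12)
⟨..|..⟩ = √(144/35)·(1/12) = +0.169031

+√(1/35) ≈ +0.169031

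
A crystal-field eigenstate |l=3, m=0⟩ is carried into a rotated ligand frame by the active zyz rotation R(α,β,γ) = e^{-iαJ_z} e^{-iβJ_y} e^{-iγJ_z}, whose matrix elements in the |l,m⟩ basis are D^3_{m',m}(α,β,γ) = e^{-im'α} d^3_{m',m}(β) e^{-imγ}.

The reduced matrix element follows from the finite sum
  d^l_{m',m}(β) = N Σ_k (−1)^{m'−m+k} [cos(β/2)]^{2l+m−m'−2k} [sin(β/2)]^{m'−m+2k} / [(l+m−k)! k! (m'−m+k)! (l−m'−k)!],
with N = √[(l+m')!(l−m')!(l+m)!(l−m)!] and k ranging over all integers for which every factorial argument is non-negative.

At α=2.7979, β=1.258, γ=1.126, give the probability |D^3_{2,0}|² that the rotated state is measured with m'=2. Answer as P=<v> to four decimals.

D^3_{2,0}(2.7979,1.2580,1.1260) = e^{-i·2·2.7979}·d^3_{2,0}(1.2580)·e^{-i·0·1.1260}. Compute d first:
Half-angle: c=0.808616, s=0.588336. N=√(120·1·6·6)=65.726707
Admissible k: 0..1 (factorial args all ≥0)
  k=0: (−1)^2·65.7267/(12)·0.8086^4·0.5883^2 = +0.810554
  k=1: (−1)^3·65.7267/(12)·0.8086^2·0.5883^4 = -0.429090
d^3_{2,0}(1.2580) = +0.810554 -0.429090 = +0.381464
|D^3_{2,0}|² = |d^3_{2,0}(β)|² = (+0.381464)² = 0.145515 (the z-rotation phases have unit modulus)

P=0.1455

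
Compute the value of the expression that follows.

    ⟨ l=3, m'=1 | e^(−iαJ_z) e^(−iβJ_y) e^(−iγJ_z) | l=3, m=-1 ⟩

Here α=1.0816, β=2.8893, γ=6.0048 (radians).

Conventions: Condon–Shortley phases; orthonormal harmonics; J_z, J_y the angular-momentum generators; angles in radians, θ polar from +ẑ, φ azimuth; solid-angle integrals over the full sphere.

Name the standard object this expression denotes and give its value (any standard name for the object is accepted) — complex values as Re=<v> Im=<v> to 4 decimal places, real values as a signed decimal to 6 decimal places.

Wigner D-matrix element, Re=0.1741 Im=-0.8137

This is a Wigner D-matrix element — the rotation-matrix element ⟨l m'| R(α,β,γ) |l m⟩ in the angular-momentum basis.
Split into d^3_{1,-1}(β=2.8893) × two z-phases.
With c≡cos(β/2)=0.125812 and s≡sin(β/2)=0.992054, N=[24·2·2·24]^{1/2}=48.000000
The bounds max(0,m−m')=0 and min(l+m,l−m')=2 give 3 terms
  k=0: (−1)^2·48.0000/(8)·0.1258^4·0.9921^2 = +0.001479
  k=1: (−1)^3·48.0000/(6)·0.1258^2·0.9921^4 = -0.122652
  k=2: (−1)^4·48.0000/(48)·0.1258^0·0.9921^6 = +0.953262
d^3_{1,-1}(2.8893) = +0.001479 -0.122652 +0.953262 = +0.832089
D = (+0.469917-0.882711i)·(+0.832089)·(+0.961500-0.274803i) = +0.174117-0.813668i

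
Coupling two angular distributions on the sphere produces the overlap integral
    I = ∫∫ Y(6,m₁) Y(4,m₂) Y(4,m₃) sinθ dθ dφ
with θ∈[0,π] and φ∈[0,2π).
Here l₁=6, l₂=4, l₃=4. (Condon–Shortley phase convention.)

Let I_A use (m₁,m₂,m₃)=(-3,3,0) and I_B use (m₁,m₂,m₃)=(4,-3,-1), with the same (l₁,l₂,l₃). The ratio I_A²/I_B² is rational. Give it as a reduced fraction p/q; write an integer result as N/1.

Shared (l₁,l₂,l₃)=(6,4,4): N and (l;000)² cancel in I_A²/I_B².
A: Δ = 6!·6!·2!/15! = 1/1261260; Racah Σ t=5..6: t=5:−1/11520 t=6:+1/25920 = -1/20736; ⇒ 3j(6 4 4; -3 3 0)² = 5/429, sgn -1
B: Δ = 6!·6!·2!/15! = 1/1261260; Racah Σ t=0..1: t=0:+1/34560 t=1:−1/28800 = -1/172800; ⇒ 3j(6 4 4; 4 -3 -1)² = 1/1430, sgn +1
I_A²/I_B² = (5/429)/(1/1430) = 50/3

50/3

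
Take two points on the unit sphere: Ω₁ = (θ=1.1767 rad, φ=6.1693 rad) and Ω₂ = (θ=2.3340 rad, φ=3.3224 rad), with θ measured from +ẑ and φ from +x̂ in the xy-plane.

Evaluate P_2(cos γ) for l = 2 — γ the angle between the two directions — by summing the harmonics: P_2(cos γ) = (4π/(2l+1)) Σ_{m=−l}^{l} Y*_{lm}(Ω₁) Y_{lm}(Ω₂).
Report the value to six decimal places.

0.725516

Expand P_2 via completeness: Σ_{m} conj(Y_{2,m}) at Ω₁ times Y_{2,m} at Ω₂ —
  term(m=-2) = 0.05522 - 0.03692j   from Y*(Ω₁)=0.32082 - 0.07436j, Y(Ω₂)=0.18866 - 0.07136j
  term(m=-1) = 0.10114 - 0.03070j   from Y*(Ω₁)=0.27213 - 0.03113j, Y(Ω₂)=0.37960 - 0.06939j
  term(m=+0) = -0.02404 + 0.00000j   from Y*(Ω₁)=-0.17589 + 0.00000j, Y(Ω₂)=0.13670 + 0.00000j
  term(m=+1) = 0.10114 + 0.03070j   from Y*(Ω₁)=-0.27213 - 0.03113j, Y(Ω₂)=-0.37960 - 0.06939j
  term(m=+2) = 0.05522 + 0.03692j   from Y*(Ω₁)=0.32082 + 0.07436j, Y(Ω₂)=0.18866 + 0.07136j
Total Σ_m = 0.28867 + 0.00000j. Multiply by 2.513274: 0.72552 + 0.00000j. P_2(cos γ) = 0.725516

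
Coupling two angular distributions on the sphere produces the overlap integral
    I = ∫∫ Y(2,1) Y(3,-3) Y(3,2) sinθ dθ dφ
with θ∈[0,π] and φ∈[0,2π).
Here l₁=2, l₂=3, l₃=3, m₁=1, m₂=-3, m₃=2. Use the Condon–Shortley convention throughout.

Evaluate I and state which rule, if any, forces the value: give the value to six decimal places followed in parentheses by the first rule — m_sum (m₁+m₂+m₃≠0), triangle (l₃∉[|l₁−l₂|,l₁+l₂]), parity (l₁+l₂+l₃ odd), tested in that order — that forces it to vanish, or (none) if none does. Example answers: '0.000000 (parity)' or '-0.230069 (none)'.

-0.210261 (none)

m-sum 0 ✓  L=8 even ✓  1≤3≤5 ✓
Π(2lᵢ+1) = 5×7×7 = 245
triangle coeff Δ(2,3,3) = 1/3780
Σ_t [0,2]: t=0:+1/24 t=1:−1/4 t=2:+1/24 = -1/6
(3j)²=4/105 [(2 3 3; 0 0 0)], sign=+1
Σ_t [0,0]: t=0:+1/48 = 1/48
(3j)²=5/84 [(2 3 3; 1 -3 2)], sign=-1
⇒ 4πI² = 5/9
I = (-1)√(5/9/(4π)) = -0.21026104
No selection rule forces the value: the integral is nonzero (none).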